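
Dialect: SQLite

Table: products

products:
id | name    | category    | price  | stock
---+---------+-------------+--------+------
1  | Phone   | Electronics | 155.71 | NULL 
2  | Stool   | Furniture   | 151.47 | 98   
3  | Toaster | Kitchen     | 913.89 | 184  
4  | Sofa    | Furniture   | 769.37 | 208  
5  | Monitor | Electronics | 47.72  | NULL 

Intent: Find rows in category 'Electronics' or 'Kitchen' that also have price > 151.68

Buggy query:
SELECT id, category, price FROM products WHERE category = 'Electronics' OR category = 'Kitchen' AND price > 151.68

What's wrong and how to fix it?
Bug: AND binds tighter than OR, so this parses as category = 'Electronics' OR (category = 'Kitchen' AND price > 151.68)

Fix: Add parentheses around the OR so the AND applies to both alternatives

Corrected query:
SELECT id, category, price FROM products WHERE (category = 'Electronics' OR category = 'Kitchen') AND price > 151.68

Result:
id | category    | price 
---+-------------+-------
1  | Electronics | 155.71
3  | Kitchen     | 913.89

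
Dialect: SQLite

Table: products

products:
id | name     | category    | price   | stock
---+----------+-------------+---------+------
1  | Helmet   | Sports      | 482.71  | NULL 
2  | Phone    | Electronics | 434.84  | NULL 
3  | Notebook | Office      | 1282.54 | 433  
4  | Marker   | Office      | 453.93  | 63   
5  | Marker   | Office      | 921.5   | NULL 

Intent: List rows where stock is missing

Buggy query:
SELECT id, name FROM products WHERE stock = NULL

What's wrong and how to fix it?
Bug: '= NULL' is always unknown in SQL three-valued logic, so no rows match

Fix: Replace '= NULL' with 'IS NULL'

Corrected query:
SELECT id, name FROM products WHERE stock IS NULL

Result:
id | name  
---+-------
1  | Helmet
2  | Phone 
5  | Marker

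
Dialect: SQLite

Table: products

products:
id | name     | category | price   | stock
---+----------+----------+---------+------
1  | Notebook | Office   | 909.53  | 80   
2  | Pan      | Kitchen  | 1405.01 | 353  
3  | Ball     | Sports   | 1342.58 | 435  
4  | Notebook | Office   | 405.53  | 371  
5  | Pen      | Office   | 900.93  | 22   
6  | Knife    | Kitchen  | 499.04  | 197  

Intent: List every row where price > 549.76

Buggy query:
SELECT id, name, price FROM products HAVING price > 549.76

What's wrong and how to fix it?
Bug: HAVING filters the output of aggregation, but this query has no GROUP BY and no aggregate functions, so SQLite rejects it (HAVING clause on a non-aggregate query); the condition here is per row

Fix: Replace HAVING with WHERE since the condition applies to individual rows

Corrected query:
SELECT id, name, price FROM products WHERE price > 549.76

Result:
id | name     | price  
---+----------+--------
1  | Notebook | 909.53 
2  | Pan      | 1405.01
3  | Ball     | 1342.58
5  | Pen      | 900.93 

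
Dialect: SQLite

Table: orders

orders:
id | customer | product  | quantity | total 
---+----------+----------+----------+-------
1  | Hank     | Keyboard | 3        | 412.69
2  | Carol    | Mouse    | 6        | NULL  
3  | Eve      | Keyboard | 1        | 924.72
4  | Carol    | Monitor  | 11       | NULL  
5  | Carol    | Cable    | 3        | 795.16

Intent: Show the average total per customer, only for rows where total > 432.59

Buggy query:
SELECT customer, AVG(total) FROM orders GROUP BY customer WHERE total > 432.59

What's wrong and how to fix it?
Bug: Row-level WHERE must come before GROUP BY in the clause order

Fix: Move the WHERE clause before GROUP BY

Corrected query:
SELECT customer, AVG(total) FROM orders WHERE total > 432.59 GROUP BY customer

Result:
customer | AVG(total)
---------+-----------
Carol    | 795.16    
Eve      | 924.72    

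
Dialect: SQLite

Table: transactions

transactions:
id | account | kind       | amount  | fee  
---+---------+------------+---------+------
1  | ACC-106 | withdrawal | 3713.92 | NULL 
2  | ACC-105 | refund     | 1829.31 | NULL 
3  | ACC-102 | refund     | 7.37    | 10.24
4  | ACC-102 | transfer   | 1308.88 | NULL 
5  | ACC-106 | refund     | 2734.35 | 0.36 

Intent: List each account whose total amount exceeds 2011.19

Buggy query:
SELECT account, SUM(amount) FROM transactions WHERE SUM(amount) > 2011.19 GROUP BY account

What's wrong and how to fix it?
Bug: SUM(amount) is an aggregate, but WHERE filters rows before aggregation

Fix: Use HAVING (which filters groups after aggregation) instead of WHERE

Corrected query:
SELECT account, SUM(amount) FROM transactions GROUP BY account HAVING SUM(amount) > 2011.19

Result:
account | SUM(amount)
--------+------------
ACC-106 | 6448.27    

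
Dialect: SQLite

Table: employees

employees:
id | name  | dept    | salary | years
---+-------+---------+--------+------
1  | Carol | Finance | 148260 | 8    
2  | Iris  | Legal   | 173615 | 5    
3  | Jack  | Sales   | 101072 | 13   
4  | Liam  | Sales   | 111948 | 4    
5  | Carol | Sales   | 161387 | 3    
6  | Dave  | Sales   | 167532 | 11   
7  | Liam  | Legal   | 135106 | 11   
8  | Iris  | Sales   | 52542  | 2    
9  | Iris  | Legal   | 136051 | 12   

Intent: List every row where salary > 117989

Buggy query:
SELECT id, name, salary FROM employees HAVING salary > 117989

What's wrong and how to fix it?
Bug: This is a non-aggregate query (no GROUP BY, no aggregates), so in SQLite the HAVING clause is invalid here; a row-level condition belongs in WHERE

Fix: Replace HAVING with WHERE since the condition applies to individual rows

Corrected query:
SELECT id, name, salary FROM employees WHERE salary > 117989

Result:
id | name  | salary
---+-------+-------
1  | Carol | 148260
2  | Iris  | 173615
5  | Carol | 161387
6  | Dave  | 167532
7  | Liam  | 135106
9  | Iris  | 136051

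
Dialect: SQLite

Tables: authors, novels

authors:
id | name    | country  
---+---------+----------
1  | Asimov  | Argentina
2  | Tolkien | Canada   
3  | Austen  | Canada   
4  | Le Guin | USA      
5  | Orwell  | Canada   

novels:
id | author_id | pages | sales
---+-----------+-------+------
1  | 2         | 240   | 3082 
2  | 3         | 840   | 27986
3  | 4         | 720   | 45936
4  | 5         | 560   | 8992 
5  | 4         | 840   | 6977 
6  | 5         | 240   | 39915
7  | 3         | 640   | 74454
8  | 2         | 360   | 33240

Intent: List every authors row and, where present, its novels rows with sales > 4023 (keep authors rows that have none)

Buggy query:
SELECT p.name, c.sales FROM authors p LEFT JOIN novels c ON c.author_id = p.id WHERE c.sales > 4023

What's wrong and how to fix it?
Bug: Filtering c.sales in WHERE discards the NULL rows produced by LEFT JOIN, turning it into an inner join

Fix: Move the right-table condition into the ON clause so unmatched parents are kept

Corrected query:
SELECT p.name, c.sales FROM authors p LEFT JOIN novels c ON c.author_id = p.id AND c.sales > 4023

Result:
name    | sales
--------+------
Asimov  | NULL 
Tolkien | 33240
Austen  | 27986
Austen  | 74454
Le Guin | 6977 
Le Guin | 45936
Orwell  | 8992 
Orwell  | 39915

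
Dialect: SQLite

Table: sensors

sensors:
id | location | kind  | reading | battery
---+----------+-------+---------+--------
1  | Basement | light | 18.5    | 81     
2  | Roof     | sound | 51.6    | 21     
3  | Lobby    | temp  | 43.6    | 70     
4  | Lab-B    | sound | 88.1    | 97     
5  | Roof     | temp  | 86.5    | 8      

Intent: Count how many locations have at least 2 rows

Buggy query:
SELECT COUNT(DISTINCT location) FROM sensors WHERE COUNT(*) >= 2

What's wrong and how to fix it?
Bug: WHERE filters individual rows, not groups, so a group-level COUNT is invalid there

Fix: Use a subquery that GROUPs and filters with HAVING, then count its rows

Corrected query:
SELECT COUNT(*) FROM (SELECT location FROM sensors GROUP BY location HAVING COUNT(*) >= 2)

Result:
COUNT(*)
--------
1       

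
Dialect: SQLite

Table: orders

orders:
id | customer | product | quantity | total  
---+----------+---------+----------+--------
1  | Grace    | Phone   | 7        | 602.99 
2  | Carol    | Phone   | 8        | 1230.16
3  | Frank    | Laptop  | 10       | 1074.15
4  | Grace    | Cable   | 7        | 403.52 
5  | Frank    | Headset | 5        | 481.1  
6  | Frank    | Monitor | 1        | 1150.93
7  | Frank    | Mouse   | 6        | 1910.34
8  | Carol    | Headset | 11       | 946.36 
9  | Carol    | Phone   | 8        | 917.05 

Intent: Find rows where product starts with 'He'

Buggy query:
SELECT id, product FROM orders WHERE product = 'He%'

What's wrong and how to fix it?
Bug: Wildcards only work with LIKE; '=' treats '%' as a literal character

Fix: Use LIKE for wildcard pattern matching

Corrected query:
SELECT id, product FROM orders WHERE product LIKE 'He%'

Result:
id | product
---+--------
5  | Headset
8  | Headset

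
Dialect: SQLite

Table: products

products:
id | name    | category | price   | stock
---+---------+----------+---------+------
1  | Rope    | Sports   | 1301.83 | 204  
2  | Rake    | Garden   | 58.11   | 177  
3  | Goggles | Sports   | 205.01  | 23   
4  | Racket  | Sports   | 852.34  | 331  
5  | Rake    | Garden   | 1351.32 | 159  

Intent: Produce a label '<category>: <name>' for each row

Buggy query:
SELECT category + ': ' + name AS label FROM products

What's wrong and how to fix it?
Bug: '+' is numeric addition; on text columns SQLite converts them to 0 instead of concatenating

Fix: Replace + with || to concatenate text

Corrected query:
SELECT category || ': ' || name AS label FROM products

Result:
label          
---------------
Sports: Rope   
Garden: Rake   
Sports: Goggles
Sports: Racket 
Garden: Rake   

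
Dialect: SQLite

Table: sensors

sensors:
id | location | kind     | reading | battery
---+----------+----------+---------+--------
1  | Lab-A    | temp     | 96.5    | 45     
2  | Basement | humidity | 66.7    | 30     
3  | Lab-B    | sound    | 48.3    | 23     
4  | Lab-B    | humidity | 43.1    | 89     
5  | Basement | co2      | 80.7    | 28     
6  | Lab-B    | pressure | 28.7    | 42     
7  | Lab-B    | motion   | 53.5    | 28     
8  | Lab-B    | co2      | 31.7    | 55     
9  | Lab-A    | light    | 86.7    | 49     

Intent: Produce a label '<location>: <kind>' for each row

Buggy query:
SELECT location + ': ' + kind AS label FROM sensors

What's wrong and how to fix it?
Bug: '+' is numeric addition; on text columns SQLite converts them to 0 instead of concatenating

Fix: Replace + with || to concatenate text

Corrected query:
SELECT location || ': ' || kind AS label FROM sensors

Result:
label             
------------------
Lab-A: temp       
Basement: humidity
Lab-B: sound      
Lab-B: humidity   
Basement: co2     
Lab-B: pressure   
Lab-B: motion     
Lab-B: co2        
Lab-A: light      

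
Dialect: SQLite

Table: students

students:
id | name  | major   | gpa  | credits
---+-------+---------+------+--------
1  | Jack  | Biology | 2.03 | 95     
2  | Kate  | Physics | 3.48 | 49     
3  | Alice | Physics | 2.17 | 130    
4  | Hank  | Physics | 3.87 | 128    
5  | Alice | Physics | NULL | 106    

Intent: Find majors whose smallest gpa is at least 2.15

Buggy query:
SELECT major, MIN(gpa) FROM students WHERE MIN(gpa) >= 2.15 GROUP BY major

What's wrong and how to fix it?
Bug: Aggregates like MIN are computed per group after WHERE runs

Fix: Replace WHERE with HAVING after the GROUP BY

Corrected query:
SELECT major, MIN(gpa) FROM students GROUP BY major HAVING MIN(gpa) >= 2.15

Result:
major   | MIN(gpa)
--------+---------
Physics | 2.17    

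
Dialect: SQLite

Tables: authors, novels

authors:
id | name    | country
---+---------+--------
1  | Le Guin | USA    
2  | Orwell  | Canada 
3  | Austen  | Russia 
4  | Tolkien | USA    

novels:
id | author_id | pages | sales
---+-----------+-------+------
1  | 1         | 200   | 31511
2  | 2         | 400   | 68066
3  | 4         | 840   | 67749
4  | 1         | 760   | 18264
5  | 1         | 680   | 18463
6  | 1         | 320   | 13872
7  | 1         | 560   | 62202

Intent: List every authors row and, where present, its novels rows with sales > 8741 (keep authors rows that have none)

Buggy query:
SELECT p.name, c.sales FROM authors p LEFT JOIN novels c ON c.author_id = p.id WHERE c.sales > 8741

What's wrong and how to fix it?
Bug: A WHERE condition on the right-hand table after LEFT JOIN drops unmatched parents

Fix: Put 'c.sales > 8741' in the JOIN's ON clause instead of WHERE

Corrected query:
SELECT p.name, c.sales FROM authors p LEFT JOIN novels c ON c.author_id = p.id AND c.sales > 8741

Result:
name    | sales
--------+------
Le Guin | 13872
Le Guin | 18264
Le Guin | 18463
Le Guin | 31511
Le Guin | 62202
Orwell  | 68066
Austen  | NULL 
Tolkien | 67749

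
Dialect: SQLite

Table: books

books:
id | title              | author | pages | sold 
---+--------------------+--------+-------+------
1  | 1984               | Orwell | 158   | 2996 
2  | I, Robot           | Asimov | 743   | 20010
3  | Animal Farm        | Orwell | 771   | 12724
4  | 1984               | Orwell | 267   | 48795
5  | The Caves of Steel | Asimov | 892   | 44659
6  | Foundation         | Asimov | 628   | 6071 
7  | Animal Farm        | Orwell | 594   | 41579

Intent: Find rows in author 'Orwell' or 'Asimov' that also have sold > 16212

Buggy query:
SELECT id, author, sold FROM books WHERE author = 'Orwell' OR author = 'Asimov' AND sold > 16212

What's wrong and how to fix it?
Bug: Without parentheses, AND is evaluated before OR, so the sold filter only applies to the 'Asimov' branch

Fix: Group the OR with parentheses (or use IN), then AND the threshold

Corrected query:
SELECT id, author, sold FROM books WHERE (author = 'Orwell' OR author = 'Asimov') AND sold > 16212

Result:
id | author | sold 
---+--------+------
2  | Asimov | 20010
4  | Orwell | 48795
5  | Asimov | 44659
7  | Orwell | 41579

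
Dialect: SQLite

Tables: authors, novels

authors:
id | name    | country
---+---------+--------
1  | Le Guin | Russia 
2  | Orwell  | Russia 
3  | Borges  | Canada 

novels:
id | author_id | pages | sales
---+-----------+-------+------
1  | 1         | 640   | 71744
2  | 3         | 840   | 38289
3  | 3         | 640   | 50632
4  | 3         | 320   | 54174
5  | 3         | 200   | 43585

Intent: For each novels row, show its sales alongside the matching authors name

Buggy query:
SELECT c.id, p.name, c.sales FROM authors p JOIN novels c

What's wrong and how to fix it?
Bug: JOIN with no ON clause produces a cartesian product; every novels row pairs with every authors row

Fix: Add ON c.author_id = p.id to the JOIN

Corrected query:
SELECT c.id, p.name, c.sales FROM authors p JOIN novels c ON c.author_id = p.id

Result:
id | name    | sales
---+---------+------
1  | Le Guin | 71744
2  | Borges  | 38289
3  | Borges  | 50632
4  | Borges  | 54174
5  | Borges  | 43585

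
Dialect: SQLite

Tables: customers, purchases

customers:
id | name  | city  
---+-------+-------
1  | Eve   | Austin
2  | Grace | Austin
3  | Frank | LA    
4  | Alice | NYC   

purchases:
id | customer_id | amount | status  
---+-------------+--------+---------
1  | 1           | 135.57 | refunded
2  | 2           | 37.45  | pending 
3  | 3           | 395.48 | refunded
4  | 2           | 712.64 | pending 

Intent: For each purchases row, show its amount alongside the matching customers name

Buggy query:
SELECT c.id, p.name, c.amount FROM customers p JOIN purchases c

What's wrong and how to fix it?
Bug: Missing join condition: each purchases row is matched to all customers rows instead of just its own

Fix: Specify the join condition linking the foreign key to the parent id

Corrected query:
SELECT c.id, p.name, c.amount FROM customers p JOIN purchases c ON c.customer_id = p.id

Result:
id | name  | amount
---+-------+-------
1  | Eve   | 135.57
2  | Grace | 37.45 
3  | Frank | 395.48
4  | Grace | 712.64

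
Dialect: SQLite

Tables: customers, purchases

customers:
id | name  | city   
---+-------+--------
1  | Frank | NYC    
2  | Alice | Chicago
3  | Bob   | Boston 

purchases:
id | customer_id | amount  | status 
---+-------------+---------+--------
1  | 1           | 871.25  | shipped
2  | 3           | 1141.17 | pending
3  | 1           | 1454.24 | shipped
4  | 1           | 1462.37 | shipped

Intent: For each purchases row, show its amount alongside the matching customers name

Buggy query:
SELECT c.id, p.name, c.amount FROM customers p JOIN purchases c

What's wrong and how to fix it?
Bug: Missing join condition: each purchases row is matched to all customers rows instead of just its own

Fix: Specify the join condition linking the foreign key to the parent id

Corrected query:
SELECT c.id, p.name, c.amount FROM customers p JOIN purchases c ON c.customer_id = p.id

Result:
id | name  | amount 
---+-------+--------
1  | Frank | 871.25 
2  | Bob   | 1141.17
3  | Frank | 1454.24
4  | Frank | 1462.37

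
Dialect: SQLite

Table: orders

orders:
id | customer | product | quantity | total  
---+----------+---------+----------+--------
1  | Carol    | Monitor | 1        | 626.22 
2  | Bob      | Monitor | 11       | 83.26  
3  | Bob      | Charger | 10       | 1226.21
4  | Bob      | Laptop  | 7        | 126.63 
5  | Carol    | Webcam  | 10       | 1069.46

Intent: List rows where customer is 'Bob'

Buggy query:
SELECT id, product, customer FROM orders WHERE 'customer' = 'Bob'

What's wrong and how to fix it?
Bug: Single quotes denote string literals in SQL; the column name is being compared as a constant string

Fix: Remove the quotes around the column name (or use double quotes for an identifier)

Corrected query:
SELECT id, product, customer FROM orders WHERE customer = 'Bob'

Result:
id | product | customer
---+---------+---------
2  | Monitor | Bob     
3  | Charger | Bob     
4  | Laptop  | Bob     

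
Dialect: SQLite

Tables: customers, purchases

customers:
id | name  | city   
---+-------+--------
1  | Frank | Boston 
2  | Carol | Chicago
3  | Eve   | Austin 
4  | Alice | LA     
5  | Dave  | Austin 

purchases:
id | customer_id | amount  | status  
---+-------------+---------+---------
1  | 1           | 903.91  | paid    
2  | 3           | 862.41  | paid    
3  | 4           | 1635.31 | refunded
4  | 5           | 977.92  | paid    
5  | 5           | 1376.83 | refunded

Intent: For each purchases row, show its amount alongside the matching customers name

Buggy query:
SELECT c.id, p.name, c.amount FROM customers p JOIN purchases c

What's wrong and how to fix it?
Bug: JOIN with no ON clause produces a cartesian product; every purchases row pairs with every customers row

Fix: Add ON c.customer_id = p.id to the JOIN

Corrected query:
SELECT c.id, p.name, c.amount FROM customers p JOIN purchases c ON c.customer_id = p.id

Result:
id | name  | amount 
---+-------+--------
1  | Frank | 903.91 
2  | Eve   | 862.41 
3  | Alice | 1635.31
4  | Dave  | 977.92 
5  | Dave  | 1376.83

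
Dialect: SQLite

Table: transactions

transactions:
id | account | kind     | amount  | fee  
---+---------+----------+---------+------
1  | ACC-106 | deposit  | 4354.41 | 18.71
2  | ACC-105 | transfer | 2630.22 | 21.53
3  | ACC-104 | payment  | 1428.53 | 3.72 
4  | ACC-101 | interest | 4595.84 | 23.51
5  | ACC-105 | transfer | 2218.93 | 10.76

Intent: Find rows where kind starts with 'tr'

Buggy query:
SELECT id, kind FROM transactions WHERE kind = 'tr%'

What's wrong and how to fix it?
Bug: Wildcards only work with LIKE; '=' treats '%' as a literal character

Fix: Replace '=' with LIKE so 'tr%' is treated as a pattern

Corrected query:
SELECT id, kind FROM transactions WHERE kind LIKE 'tr%'

Result:
id | kind    
---+---------
2  | transfer
5  | transfer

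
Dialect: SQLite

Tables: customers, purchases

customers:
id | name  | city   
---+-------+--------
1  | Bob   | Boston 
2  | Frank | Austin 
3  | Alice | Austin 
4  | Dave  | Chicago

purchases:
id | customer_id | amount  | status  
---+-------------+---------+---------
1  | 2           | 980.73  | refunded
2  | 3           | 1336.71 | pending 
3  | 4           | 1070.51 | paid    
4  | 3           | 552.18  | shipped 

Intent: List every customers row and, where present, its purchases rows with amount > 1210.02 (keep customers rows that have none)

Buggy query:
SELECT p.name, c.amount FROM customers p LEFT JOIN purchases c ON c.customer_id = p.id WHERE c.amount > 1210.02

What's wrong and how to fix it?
Bug: Filtering c.amount in WHERE discards the NULL rows produced by LEFT JOIN, turning it into an inner join

Fix: Put 'c.amount > 1210.02' in the JOIN's ON clause instead of WHERE

Corrected query:
SELECT p.name, c.amount FROM customers p LEFT JOIN purchases c ON c.customer_id = p.id AND c.amount > 1210.02

Result:
name  | amount 
------+--------
Bob   | NULL   
Frank | NULL   
Alice | 1336.71
Dave  | NULL   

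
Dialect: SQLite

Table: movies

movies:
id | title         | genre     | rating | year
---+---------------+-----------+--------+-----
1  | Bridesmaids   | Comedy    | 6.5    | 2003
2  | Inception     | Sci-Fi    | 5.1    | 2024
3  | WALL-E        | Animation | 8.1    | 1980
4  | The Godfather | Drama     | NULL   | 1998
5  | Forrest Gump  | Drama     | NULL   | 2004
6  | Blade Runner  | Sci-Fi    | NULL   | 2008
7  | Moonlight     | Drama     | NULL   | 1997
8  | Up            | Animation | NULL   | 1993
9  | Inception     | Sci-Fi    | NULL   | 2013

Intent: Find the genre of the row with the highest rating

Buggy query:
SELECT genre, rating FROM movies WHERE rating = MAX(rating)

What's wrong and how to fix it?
Bug: MAX(rating) is an aggregate and cannot be used directly in WHERE

Fix: Use a subquery: WHERE rating = (SELECT MAX(rating) FROM movies)

Corrected query:
SELECT genre, rating FROM movies WHERE rating = (SELECT MAX(rating) FROM movies)

Result:
genre     | rating
----------+-------
Animation | 8.1   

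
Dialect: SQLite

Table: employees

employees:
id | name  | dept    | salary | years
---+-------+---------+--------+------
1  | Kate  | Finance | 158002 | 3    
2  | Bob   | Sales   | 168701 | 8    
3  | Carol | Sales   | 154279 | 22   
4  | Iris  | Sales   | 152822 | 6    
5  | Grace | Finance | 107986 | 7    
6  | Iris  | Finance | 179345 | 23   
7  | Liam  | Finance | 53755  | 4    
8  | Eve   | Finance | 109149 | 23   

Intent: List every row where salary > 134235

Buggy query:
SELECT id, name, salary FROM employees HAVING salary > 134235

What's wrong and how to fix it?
Bug: HAVING filters the output of aggregation, but this query has no GROUP BY and no aggregate functions, so SQLite rejects it (HAVING clause on a non-aggregate query); the condition here is per row

Fix: Replace HAVING with WHERE since the condition applies to individual rows

Corrected query:
SELECT id, name, salary FROM employees WHERE salary > 134235

Result:
id | name  | salary
---+-------+-------
1  | Kate  | 158002
2  | Bob   | 168701
3  | Carol | 154279
4  | Iris  | 152822
6  | Iris  | 179345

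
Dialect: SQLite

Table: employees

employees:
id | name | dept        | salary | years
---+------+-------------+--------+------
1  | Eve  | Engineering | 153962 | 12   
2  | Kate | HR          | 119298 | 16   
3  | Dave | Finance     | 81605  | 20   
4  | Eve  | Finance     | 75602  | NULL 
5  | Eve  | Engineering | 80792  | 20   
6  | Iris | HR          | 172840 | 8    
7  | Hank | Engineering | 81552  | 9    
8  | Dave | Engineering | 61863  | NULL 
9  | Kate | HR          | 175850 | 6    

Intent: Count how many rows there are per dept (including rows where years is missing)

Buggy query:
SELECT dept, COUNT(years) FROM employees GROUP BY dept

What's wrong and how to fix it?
Bug: COUNT(years) skips NULLs, so groups with missing years are undercounted

Fix: Use COUNT(*) to count all rows regardless of NULL

Corrected query:
SELECT dept, COUNT(*) FROM employees GROUP BY dept

Result:
dept        | COUNT(*)
------------+---------
Engineering | 4       
Finance     | 2       
HR          | 3       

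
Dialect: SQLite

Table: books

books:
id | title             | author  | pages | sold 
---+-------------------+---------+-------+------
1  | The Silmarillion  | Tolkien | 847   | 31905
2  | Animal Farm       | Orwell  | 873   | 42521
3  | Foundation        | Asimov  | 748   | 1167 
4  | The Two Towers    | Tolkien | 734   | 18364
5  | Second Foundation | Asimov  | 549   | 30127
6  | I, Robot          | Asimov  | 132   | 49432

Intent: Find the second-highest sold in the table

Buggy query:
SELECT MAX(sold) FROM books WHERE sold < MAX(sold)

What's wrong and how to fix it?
Bug: MAX(sold) on the right of the comparison is an aggregate-in-WHERE error

Fix: Put the inner MAX in a scalar subquery

Corrected query:
SELECT MAX(sold) FROM books WHERE sold < (SELECT MAX(sold) FROM books)

Result:
MAX(sold)
---------
42521    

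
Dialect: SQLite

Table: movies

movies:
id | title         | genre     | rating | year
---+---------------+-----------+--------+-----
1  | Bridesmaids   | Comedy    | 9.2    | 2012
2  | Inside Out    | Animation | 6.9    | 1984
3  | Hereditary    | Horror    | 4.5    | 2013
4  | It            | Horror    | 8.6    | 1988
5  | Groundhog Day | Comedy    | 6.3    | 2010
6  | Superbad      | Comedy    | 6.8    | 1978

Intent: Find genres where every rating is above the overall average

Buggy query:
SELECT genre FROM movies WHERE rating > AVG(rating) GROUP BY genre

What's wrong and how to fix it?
Bug: WHERE evaluates per row before aggregation, so AVG() is unavailable

Fix: Compute the overall average in a scalar subquery and compare each group's MIN against it in HAVING

Corrected query:
SELECT genre FROM movies GROUP BY genre HAVING MIN(rating) > (SELECT AVG(rating) FROM movies)

Result:
(no rows)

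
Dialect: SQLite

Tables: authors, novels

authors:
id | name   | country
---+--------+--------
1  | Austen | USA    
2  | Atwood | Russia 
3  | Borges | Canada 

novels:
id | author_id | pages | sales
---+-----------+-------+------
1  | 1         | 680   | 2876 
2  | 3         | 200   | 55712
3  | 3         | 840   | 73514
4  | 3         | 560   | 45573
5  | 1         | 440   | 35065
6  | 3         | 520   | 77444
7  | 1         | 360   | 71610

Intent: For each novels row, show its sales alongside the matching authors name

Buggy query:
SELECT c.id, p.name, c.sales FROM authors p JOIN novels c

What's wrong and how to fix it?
Bug: Missing join condition: each novels row is matched to all authors rows instead of just its own

Fix: Add ON c.author_id = p.id to the JOIN

Corrected query:
SELECT c.id, p.name, c.sales FROM authors p JOIN novels c ON c.author_id = p.id

Result:
id | name   | sales
---+--------+------
1  | Austen | 2876 
2  | Borges | 55712
3  | Borges | 73514
4  | Borges | 45573
5  | Austen | 35065
6  | Borges | 77444
7  | Austen | 71610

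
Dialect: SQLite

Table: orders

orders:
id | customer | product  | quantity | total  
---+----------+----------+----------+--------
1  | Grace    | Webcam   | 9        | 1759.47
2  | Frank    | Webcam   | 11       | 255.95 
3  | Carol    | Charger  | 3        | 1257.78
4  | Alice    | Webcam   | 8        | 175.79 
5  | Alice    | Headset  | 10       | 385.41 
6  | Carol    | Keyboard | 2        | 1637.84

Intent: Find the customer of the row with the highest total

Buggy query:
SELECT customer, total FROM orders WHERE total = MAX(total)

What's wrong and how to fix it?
Bug: MAX(total) is an aggregate and cannot be used directly in WHERE

Fix: Use a subquery: WHERE total = (SELECT MAX(total) FROM orders)

Corrected query:
SELECT customer, total FROM orders WHERE total = (SELECT MAX(total) FROM orders)

Result:
customer | total  
---------+--------
Grace    | 1759.47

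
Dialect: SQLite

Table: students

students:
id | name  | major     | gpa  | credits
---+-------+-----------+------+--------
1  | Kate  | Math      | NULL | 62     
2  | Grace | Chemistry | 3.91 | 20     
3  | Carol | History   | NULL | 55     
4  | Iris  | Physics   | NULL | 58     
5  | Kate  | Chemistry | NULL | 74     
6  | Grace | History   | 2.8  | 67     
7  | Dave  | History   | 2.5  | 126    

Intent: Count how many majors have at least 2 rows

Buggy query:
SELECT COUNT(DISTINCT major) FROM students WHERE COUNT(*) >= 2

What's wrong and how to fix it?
Bug: COUNT(*) cannot appear in WHERE; the per-group count doesn't exist yet

Fix: Use a subquery that GROUPs and filters with HAVING, then count its rows

Corrected query:
SELECT COUNT(*) FROM (SELECT major FROM students GROUP BY major HAVING COUNT(*) >= 2)

Result:
COUNT(*)
--------
2       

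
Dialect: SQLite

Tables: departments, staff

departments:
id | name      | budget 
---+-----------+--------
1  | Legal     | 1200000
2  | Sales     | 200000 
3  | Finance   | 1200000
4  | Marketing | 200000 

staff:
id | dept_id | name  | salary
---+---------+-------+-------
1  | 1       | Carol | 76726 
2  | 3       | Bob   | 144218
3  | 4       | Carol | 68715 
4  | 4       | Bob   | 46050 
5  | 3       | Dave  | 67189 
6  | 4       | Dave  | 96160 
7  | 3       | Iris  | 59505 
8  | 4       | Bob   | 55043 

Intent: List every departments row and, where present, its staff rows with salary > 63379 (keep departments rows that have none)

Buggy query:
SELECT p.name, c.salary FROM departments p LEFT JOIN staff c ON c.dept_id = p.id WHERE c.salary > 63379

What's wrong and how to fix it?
Bug: Filtering c.salary in WHERE discards the NULL rows produced by LEFT JOIN, turning it into an inner join

Fix: Put 'c.salary > 63379' in the JOIN's ON clause instead of WHERE

Corrected query:
SELECT p.name, c.salary FROM departments p LEFT JOIN staff c ON c.dept_id = p.id AND c.salary > 63379

Result:
name      | salary
----------+-------
Legal     | 76726 
Sales     | NULL  
Finance   | 67189 
Finance   | 144218
Marketing | 68715 
Marketing | 96160 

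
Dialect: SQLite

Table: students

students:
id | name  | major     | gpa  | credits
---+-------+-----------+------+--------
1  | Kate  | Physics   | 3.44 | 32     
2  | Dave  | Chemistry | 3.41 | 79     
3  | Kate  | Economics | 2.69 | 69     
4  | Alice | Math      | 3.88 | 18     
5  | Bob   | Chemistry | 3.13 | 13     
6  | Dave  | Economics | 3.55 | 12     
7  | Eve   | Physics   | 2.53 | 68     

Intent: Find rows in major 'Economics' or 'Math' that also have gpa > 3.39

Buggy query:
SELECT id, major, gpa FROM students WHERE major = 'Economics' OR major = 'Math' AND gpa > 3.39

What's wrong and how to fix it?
Bug: AND binds tighter than OR, so this parses as major = 'Economics' OR (major = 'Math' AND gpa > 3.39)

Fix: Add parentheses around the OR so the AND applies to both alternatives

Corrected query:
SELECT id, major, gpa FROM students WHERE (major = 'Economics' OR major = 'Math') AND gpa > 3.39

Result:
id | major     | gpa 
---+-----------+-----
4  | Math      | 3.88
6  | Economics | 3.55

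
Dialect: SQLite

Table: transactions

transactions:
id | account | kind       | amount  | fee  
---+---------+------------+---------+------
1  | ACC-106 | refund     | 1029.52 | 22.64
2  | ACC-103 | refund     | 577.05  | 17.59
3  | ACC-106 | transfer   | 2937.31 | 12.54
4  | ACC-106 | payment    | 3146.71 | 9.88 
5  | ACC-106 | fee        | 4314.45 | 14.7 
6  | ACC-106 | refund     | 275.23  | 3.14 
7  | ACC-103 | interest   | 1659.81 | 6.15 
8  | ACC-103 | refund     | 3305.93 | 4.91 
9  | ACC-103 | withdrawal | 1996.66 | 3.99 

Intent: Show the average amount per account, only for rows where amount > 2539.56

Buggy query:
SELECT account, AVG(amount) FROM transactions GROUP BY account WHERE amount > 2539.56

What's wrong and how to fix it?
Bug: Row-level WHERE must come before GROUP BY in the clause order

Fix: Move the WHERE clause before GROUP BY

Corrected query:
SELECT account, AVG(amount) FROM transactions WHERE amount > 2539.56 GROUP BY account

Result:
account | AVG(amount)
--------+------------
ACC-103 | 3305.93    
ACC-106 | 3466.156667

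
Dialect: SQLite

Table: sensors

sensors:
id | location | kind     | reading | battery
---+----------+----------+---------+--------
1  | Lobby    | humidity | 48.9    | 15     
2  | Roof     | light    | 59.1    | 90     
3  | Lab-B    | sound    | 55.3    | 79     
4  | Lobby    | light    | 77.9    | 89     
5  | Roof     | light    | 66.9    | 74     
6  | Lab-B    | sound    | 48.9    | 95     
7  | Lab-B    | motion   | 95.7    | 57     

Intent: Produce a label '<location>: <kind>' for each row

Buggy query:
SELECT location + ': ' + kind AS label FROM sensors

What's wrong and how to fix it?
Bug: '+' is numeric addition; on text columns SQLite converts them to 0 instead of concatenating

Fix: Use the || operator for string concatenation

Corrected query:
SELECT location || ': ' || kind AS label FROM sensors

Result:
label          
---------------
Lobby: humidity
Roof: light    
Lab-B: sound   
Lobby: light   
Roof: light    
Lab-B: sound   
Lab-B: motion  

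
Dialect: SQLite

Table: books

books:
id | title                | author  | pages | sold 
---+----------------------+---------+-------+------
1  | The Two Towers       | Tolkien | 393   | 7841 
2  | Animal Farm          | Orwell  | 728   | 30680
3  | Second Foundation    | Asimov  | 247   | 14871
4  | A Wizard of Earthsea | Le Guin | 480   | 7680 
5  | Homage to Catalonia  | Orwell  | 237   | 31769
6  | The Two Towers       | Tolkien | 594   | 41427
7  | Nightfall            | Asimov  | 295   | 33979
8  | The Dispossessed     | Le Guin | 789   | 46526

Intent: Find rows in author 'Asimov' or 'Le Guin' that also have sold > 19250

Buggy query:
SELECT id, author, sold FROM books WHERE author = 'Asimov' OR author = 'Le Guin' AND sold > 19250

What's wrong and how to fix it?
Bug: AND binds tighter than OR, so this parses as author = 'Asimov' OR (author = 'Le Guin' AND sold > 19250)

Fix: Group the OR with parentheses (or use IN), then AND the threshold

Corrected query:
SELECT id, author, sold FROM books WHERE (author = 'Asimov' OR author = 'Le Guin') AND sold > 19250

Result:
id | author  | sold 
---+---------+------
7  | Asimov  | 33979
8  | Le Guin | 46526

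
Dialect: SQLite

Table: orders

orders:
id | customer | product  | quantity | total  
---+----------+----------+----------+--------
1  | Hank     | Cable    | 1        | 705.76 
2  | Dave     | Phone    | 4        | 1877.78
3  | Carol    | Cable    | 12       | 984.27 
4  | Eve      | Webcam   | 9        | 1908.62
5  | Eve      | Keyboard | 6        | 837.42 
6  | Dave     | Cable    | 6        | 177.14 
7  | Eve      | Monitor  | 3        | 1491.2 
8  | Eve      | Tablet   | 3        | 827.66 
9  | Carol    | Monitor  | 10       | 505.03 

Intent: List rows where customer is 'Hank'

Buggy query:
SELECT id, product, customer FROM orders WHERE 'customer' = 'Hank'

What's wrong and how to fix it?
Bug: 'customer' in single quotes is a string literal, not the column; the comparison is literal-vs-literal and never true

Fix: Reference the column as customer without single quotes

Corrected query:
SELECT id, product, customer FROM orders WHERE customer = 'Hank'

Result:
id | product | customer
---+---------+---------
1  | Cable   | Hank    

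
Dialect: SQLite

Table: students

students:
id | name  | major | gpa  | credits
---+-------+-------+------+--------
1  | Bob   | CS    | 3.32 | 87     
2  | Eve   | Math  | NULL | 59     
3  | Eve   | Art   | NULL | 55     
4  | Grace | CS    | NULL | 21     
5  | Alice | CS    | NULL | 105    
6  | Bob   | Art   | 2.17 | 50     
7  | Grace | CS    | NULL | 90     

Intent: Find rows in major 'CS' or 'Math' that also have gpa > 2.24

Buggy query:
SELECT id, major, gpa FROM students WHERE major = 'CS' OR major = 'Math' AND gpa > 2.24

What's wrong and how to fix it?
Bug: Without parentheses, AND is evaluated before OR, so the gpa filter only applies to the 'Math' branch

Fix: Add parentheses around the OR so the AND applies to both alternatives

Corrected query:
SELECT id, major, gpa FROM students WHERE (major = 'CS' OR major = 'Math') AND gpa > 2.24

Result:
id | major | gpa 
---+-------+-----
1  | CS    | 3.32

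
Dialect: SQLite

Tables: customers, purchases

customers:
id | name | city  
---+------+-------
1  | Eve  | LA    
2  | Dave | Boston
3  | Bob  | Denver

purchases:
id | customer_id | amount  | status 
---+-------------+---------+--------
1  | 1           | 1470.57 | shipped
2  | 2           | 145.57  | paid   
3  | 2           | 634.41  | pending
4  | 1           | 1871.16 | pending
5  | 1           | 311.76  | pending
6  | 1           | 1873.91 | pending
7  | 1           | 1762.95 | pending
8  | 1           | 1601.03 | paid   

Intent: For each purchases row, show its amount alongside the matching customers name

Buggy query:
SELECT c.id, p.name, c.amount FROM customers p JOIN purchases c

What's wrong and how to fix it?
Bug: Missing join condition: each purchases row is matched to all customers rows instead of just its own

Fix: Specify the join condition linking the foreign key to the parent id

Corrected query:
SELECT c.id, p.name, c.amount FROM customers p JOIN purchases c ON c.customer_id = p.id

Result:
id | name | amount 
---+------+--------
1  | Eve  | 1470.57
2  | Dave | 145.57 
3  | Dave | 634.41 
4  | Eve  | 1871.16
5  | Eve  | 311.76 
6  | Eve  | 1873.91
7  | Eve  | 1762.95
8  | Eve  | 1601.03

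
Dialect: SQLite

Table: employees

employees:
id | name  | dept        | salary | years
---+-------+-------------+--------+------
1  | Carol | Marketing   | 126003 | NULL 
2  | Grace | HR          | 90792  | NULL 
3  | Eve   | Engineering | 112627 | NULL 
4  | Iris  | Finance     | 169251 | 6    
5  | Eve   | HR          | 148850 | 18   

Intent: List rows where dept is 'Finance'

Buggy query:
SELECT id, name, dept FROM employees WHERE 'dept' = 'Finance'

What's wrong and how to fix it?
Bug: 'dept' in single quotes is a string literal, not the column; the comparison is literal-vs-literal and never true

Fix: Reference the column as dept without single quotes

Corrected query:
SELECT id, name, dept FROM employees WHERE dept = 'Finance'

Result:
id | name | dept   
---+------+--------
4  | Iris | Finance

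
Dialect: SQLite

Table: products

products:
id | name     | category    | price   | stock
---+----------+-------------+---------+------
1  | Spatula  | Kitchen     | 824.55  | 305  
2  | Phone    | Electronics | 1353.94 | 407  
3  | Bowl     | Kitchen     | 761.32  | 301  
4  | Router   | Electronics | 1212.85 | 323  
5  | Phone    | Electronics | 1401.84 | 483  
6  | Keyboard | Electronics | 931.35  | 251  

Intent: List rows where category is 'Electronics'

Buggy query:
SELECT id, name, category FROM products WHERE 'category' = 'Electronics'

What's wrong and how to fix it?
Bug: Single quotes denote string literals in SQL; the column name is being compared as a constant string

Fix: Reference the column as category without single quotes

Corrected query:
SELECT id, name, category FROM products WHERE category = 'Electronics'

Result:
id | name     | category   
---+----------+------------
2  | Phone    | Electronics
4  | Router   | Electronics
5  | Phone    | Electronics
6  | Keyboard | Electronics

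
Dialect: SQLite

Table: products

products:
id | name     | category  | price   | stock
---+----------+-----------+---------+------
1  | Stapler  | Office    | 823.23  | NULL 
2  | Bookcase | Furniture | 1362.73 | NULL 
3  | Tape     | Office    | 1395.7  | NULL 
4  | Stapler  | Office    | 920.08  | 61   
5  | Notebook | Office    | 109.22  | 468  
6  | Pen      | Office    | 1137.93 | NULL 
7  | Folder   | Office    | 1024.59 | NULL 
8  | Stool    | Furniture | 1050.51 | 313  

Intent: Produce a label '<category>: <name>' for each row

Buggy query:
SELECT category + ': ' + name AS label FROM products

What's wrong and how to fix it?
Bug: '+' is numeric addition; on text columns SQLite converts them to 0 instead of concatenating

Fix: Replace + with || to concatenate text

Corrected query:
SELECT category || ': ' || name AS label FROM products

Result:
label              
-------------------
Office: Stapler    
Furniture: Bookcase
Office: Tape       
Office: Stapler    
Office: Notebook   
Office: Pen        
Office: Folder     
Furniture: Stool   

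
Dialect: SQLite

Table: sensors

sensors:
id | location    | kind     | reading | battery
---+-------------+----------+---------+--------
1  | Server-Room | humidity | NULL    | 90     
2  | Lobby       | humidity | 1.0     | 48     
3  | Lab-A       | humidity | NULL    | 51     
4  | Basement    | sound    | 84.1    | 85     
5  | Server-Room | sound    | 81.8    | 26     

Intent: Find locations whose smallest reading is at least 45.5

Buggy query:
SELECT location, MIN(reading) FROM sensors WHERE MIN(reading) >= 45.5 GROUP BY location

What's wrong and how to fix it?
Bug: Aggregates like MIN are computed per group after WHERE runs

Fix: Use HAVING for the per-group MIN condition

Corrected query:
SELECT location, MIN(reading) FROM sensors GROUP BY location HAVING MIN(reading) >= 45.5

Result:
location    | MIN(reading)
------------+-------------
Basement    | 84.1        
Server-Room | 81.8        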